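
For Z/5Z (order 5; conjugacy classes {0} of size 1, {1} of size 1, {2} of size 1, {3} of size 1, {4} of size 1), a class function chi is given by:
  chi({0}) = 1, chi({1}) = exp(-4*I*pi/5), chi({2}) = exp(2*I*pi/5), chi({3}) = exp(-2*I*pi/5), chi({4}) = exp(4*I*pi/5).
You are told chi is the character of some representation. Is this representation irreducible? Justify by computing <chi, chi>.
Irreducible: <chi, chi> = 1.

Solution. <chi, chi> = (1/|G|) sum_C |C| * |chi(C)|^2 = (1/5)[1*|1|^2 + 1*|exp(-4*I*pi/5)|^2 + 1*|exp(2*I*pi/5)|^2 + 1*|exp(-2*I*pi/5)|^2 + 1*|exp(4*I*pi/5)|^2]
  = (1/5)[(1) + (1) + (1) + (1) + (1)] = 5/5 = 1.
(Exp terms are combined using exp(i*s)*conj(exp(i*t)) = exp(i*(s-t)), and sums of them are collapsed using the identity that for every m > 1 the m distinct m-th roots of unity sum to 0, e.g. 1 + exp(2*I*pi/3) + exp(-2*I*pi/3) = 0.)
A character is irreducible iff <chi, chi> = 1, so this representation is irreducible.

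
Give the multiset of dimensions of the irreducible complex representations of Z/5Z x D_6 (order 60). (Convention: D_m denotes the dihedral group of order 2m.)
Dimensions: 1, 1, 1, 1, 1, 1, 1, 1, 1, 1, 1, 1, 1, 1, 1, 1, 1, 1, 1, 1, 2, 2, 2, 2, 2, 2, 2, 2, 2, 2

Details: There are 30 irreducibles (= number of conjugacy classes). Their dimensions d_i satisfy sum d_i^2 = |G| = 60: 1 + 1 + 1 + 1 + 1 + 1 + 1 + 1 + 1 + 1 + 1 + 1 + 1 + 1 + 1 + 1 + 1 + 1 + 1 + 1 + 4 + 4 + 4 + 4 + 4 + 4 + 4 + 4 + 4 + 4 = 60. (For the product with Z/5Z: each of the 5 1-dim characters of Z/5Z tensors with each irrep of D_6, giving 5 copies of each D_6-dimension.)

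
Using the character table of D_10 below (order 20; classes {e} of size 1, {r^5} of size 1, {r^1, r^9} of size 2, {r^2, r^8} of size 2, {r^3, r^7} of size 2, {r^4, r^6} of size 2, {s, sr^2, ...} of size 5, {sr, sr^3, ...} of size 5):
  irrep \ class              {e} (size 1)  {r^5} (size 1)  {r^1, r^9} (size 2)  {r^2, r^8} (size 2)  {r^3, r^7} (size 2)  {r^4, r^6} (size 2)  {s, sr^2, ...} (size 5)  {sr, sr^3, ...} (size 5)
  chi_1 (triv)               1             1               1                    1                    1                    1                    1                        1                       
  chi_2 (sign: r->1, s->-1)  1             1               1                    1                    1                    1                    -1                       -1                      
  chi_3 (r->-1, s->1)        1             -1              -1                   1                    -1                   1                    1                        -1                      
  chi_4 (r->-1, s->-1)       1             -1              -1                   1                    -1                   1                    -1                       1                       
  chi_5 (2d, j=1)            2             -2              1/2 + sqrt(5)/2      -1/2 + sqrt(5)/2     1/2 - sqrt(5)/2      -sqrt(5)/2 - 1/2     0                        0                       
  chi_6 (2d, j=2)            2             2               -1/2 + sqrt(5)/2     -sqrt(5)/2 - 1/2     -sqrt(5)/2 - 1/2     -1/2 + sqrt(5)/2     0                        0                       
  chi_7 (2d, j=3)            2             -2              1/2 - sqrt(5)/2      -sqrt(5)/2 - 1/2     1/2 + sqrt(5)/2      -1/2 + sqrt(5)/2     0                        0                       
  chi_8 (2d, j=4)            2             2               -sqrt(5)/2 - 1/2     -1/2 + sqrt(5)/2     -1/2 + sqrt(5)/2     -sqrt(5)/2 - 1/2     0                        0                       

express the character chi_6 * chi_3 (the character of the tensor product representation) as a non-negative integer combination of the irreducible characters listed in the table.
chi_6 tensor chi_3 = chi_7 (all other irreducibles have multiplicity 0).

Solution. The character of a tensor product is the pointwise product (chi_6 * chi_3)(C) = chi_6(C) * chi_3(C):
  {e}: (2)*(1), {r^5}: (2)*(-1), {r^1, r^9}: (-1/2 + sqrt(5)/2)*(-1), {r^2, r^8}: (-sqrt(5)/2 - 1/2)*(1), {r^3, r^7}: (-sqrt(5)/2 - 1/2)*(-1), {r^4, r^6}: (-1/2 + sqrt(5)/2)*(1), {s, sr^2, ...}: (0)*(1), {sr, sr^3, ...}: (0)*(-1)
so (chi_6 * chi_3) takes values
  {e} -> 2, {r^5} -> -2, {r^1, r^9} -> 1/2 - sqrt(5)/2, {r^2, r^8} -> -sqrt(5)/2 - 1/2, {r^3, r^7} -> 1/2 + sqrt(5)/2, {r^4, r^6} -> -1/2 + sqrt(5)/2, {s, sr^2, ...} -> 0, {sr, sr^3, ...} -> 0.
Now take the inner product of this character with each irreducible chi from the table, <chi_6*chi_3, chi> = (1/20) sum_C |C| (chi_6*chi_3)(C) conj(chi(C)):
  <chi_6*chi_3, chi_1> = (1/20)[1*(2)*conj(1) + 1*(-2)*conj(1) + 2*(1/2 - sqrt(5)/2)*conj(1) + 2*(-sqrt(5)/2 - 1/2)*conj(1) + 2*(1/2 + sqrt(5)/2)*conj(1) + 2*(-1/2 + sqrt(5)/2)*conj(1) + 5*(0)*conj(1) + 5*(0)*conj(1)]
      = (1/20)[(2) + (-2) + (1 - sqrt(5)) + (-sqrt(5) - 1) + (1 + sqrt(5)) + (-1 + sqrt(5)) + (0) + (0)] = 0/20 = 0
  <chi_6*chi_3, chi_2> = (1/20)[1*(2)*conj(1) + 1*(-2)*conj(1) + 2*(1/2 - sqrt(5)/2)*conj(1) + 2*(-sqrt(5)/2 - 1/2)*conj(1) + 2*(1/2 + sqrt(5)/2)*conj(1) + 2*(-1/2 + sqrt(5)/2)*conj(1) + 5*(0)*conj(-1) + 5*(0)*conj(-1)]
      = (1/20)[(2) + (-2) + (1 - sqrt(5)) + (-sqrt(5) - 1) + (1 + sqrt(5)) + (-1 + sqrt(5)) + (0) + (0)] = 0/20 = 0
  <chi_6*chi_3, chi_3> = (1/20)[1*(2)*conj(1) + 1*(-2)*conj(-1) + 2*(1/2 - sqrt(5)/2)*conj(-1) + 2*(-sqrt(5)/2 - 1/2)*conj(1) + 2*(1/2 + sqrt(5)/2)*conj(-1) + 2*(-1/2 + sqrt(5)/2)*conj(1) + 5*(0)*conj(1) + 5*(0)*conj(-1)]
      = (1/20)[(2) + (2) + (-1 + sqrt(5)) + (-sqrt(5) - 1) + (-sqrt(5) - 1) + (-1 + sqrt(5)) + (0) + (0)] = 0/20 = 0
  <chi_6*chi_3, chi_4> = (1/20)[1*(2)*conj(1) + 1*(-2)*conj(-1) + 2*(1/2 - sqrt(5)/2)*conj(-1) + 2*(-sqrt(5)/2 - 1/2)*conj(1) + 2*(1/2 + sqrt(5)/2)*conj(-1) + 2*(-1/2 + sqrt(5)/2)*conj(1) + 5*(0)*conj(-1) + 5*(0)*conj(1)]
      = (1/20)[(2) + (2) + (-1 + sqrt(5)) + (-sqrt(5) - 1) + (-sqrt(5) - 1) + (-1 + sqrt(5)) + (0) + (0)] = 0/20 = 0
  <chi_6*chi_3, chi_5> = (1/20)[1*(2)*conj(2) + 1*(-2)*conj(-2) + 2*(1/2 - sqrt(5)/2)*conj(1/2 + sqrt(5)/2) + 2*(-sqrt(5)/2 - 1/2)*conj(-1/2 + sqrt(5)/2) + 2*(1/2 + sqrt(5)/2)*conj(1/2 - sqrt(5)/2) + 2*(-1/2 + sqrt(5)/2)*conj(-sqrt(5)/2 - 1/2) + 5*(0)*conj(0) + 5*(0)*conj(0)]
      = (1/20)[(4) + (4) + (-2) + (-2) + (-2) + (-2) + (0) + (0)] = 0/20 = 0
  <chi_6*chi_3, chi_6> = (1/20)[1*(2)*conj(2) + 1*(-2)*conj(2) + 2*(1/2 - sqrt(5)/2)*conj(-1/2 + sqrt(5)/2) + 2*(-sqrt(5)/2 - 1/2)*conj(-sqrt(5)/2 - 1/2) + 2*(1/2 + sqrt(5)/2)*conj(-sqrt(5)/2 - 1/2) + 2*(-1/2 + sqrt(5)/2)*conj(-1/2 + sqrt(5)/2) + 5*(0)*conj(0) + 5*(0)*conj(0)]
      = (1/20)[(4) + (-4) + (-3 + sqrt(5)) + (sqrt(5) + 3) + (-3 - sqrt(5)) + (3 - sqrt(5)) + (0) + (0)] = 0/20 = 0
  <chi_6*chi_3, chi_7> = (1/20)[1*(2)*conj(2) + 1*(-2)*conj(-2) + 2*(1/2 - sqrt(5)/2)*conj(1/2 - sqrt(5)/2) + 2*(-sqrt(5)/2 - 1/2)*conj(-sqrt(5)/2 - 1/2) + 2*(1/2 + sqrt(5)/2)*conj(1/2 + sqrt(5)/2) + 2*(-1/2 + sqrt(5)/2)*conj(-1/2 + sqrt(5)/2) + 5*(0)*conj(0) + 5*(0)*conj(0)]
      = (1/20)[(4) + (4) + (3 - sqrt(5)) + (sqrt(5) + 3) + (sqrt(5) + 3) + (3 - sqrt(5)) + (0) + (0)] = 20/20 = 1
  <chi_6*chi_3, chi_8> = (1/20)[1*(2)*conj(2) + 1*(-2)*conj(2) + 2*(1/2 - sqrt(5)/2)*conj(-sqrt(5)/2 - 1/2) + 2*(-sqrt(5)/2 - 1/2)*conj(-1/2 + sqrt(5)/2) + 2*(1/2 + sqrt(5)/2)*conj(-1/2 + sqrt(5)/2) + 2*(-1/2 + sqrt(5)/2)*conj(-sqrt(5)/2 - 1/2) + 5*(0)*conj(0) + 5*(0)*conj(0)]
      = (1/20)[(4) + (-4) + (2) + (-2) + (2) + (-2) + (0) + (0)] = 0/20 = 0
Hence the multiplicities are chi_7: 1. Dimension check: dim(chi_6)*dim(chi_3) = 2*1 = 2 and sum (mult * dim) = 1*2 = 2.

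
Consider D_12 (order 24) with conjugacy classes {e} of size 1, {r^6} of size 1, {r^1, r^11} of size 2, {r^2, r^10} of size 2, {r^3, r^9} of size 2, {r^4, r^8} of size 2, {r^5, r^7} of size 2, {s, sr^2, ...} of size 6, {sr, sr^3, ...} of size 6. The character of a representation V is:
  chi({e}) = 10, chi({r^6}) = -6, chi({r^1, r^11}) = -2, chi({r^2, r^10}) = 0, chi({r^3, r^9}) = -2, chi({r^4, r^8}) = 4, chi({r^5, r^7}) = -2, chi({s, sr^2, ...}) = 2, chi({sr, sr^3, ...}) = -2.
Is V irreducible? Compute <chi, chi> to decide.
Not irreducible (reducible): <chi, chi> = 10 > 1.

Why: <chi, chi> = (1/|G|) sum_C |C| * |chi(C)|^2 = (1/24)[1*|10|^2 + 1*|-6|^2 + 2*|-2|^2 + 2*|0|^2 + 2*|-2|^2 + 2*|4|^2 + 2*|-2|^2 + 6*|2|^2 + 6*|-2|^2]
  = (1/24)[(100) + (36) + (8) + (0) + (8) + (32) + (8) + (24) + (24)] = 240/24 = 10.
A character is irreducible iff <chi, chi> = 1, so this representation is reducible.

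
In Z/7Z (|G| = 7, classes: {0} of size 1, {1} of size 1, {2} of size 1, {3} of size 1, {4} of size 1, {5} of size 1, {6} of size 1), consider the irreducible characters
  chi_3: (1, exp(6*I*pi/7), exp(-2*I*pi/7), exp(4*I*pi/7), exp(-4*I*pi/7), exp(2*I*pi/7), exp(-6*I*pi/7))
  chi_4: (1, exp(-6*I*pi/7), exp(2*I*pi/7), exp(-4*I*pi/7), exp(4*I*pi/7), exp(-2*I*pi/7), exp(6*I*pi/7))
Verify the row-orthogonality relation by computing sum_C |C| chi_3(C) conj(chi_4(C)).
Sum = 0; so <chi_3, chi_4> = 0 (distinct irreducibles are orthogonal).

Derivation: Compute term by term over conjugacy classes (|C| * chi_3(C) * conj(chi_4(C))):
  1*(1)*conj(1) + 1*(exp(6*I*pi/7))*conj(exp(-6*I*pi/7)) + 1*(exp(-2*I*pi/7))*conj(exp(2*I*pi/7)) + 1*(exp(4*I*pi/7))*conj(exp(-4*I*pi/7)) + 1*(exp(-4*I*pi/7))*conj(exp(4*I*pi/7)) + 1*(exp(2*I*pi/7))*conj(exp(-2*I*pi/7)) + 1*(exp(-6*I*pi/7))*conj(exp(6*I*pi/7))
  = (1) + (exp(-2*I*pi/7)) + (exp(-4*I*pi/7)) + (exp(-6*I*pi/7)) + (exp(6*I*pi/7)) + (exp(4*I*pi/7)) + (exp(2*I*pi/7))
  = 0.
(Exp terms are combined using exp(i*s)*conj(exp(i*t)) = exp(i*(s-t)), and sums of them are collapsed using the identity that for every m > 1 the m distinct m-th roots of unity sum to 0, e.g. 1 + exp(2*I*pi/3) + exp(-2*I*pi/3) = 0.)
Dividing by |G| = 7 gives 0/7 = 0, matching the row-orthogonality relation <chi_3, chi_4> = [chi_3 = chi_4].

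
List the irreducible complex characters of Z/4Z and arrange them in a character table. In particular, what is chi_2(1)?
Character table of Z/4Z (irreps indexed chi_0,...,chi_3 with chi_k(m) = zeta_4^(k*m), zeta_4 = exp(2*pi*i/4)):
  irrep \ class  {0} (size 1)  {1} (size 1)  {2} (size 1)  {3} (size 1)
  chi_0          1             1             1             1           
  chi_1          1             I             -1            -I          
  chi_2          1             -1            1             -1          
  chi_3          1             -I            -1            I           

Spot check: chi_2(1) = zeta_4^(2*1) = zeta_4^2 = -1.

Working: Z/4Z is abelian, so all 4 irreducible complex representations are 1-dimensional. They are given by chi_k(m) = zeta_4^(k*m) for k = 0,...,3. Row orthogonality: sum_m chi_k(m) conj(chi_l(m)) = 4 * [k = l].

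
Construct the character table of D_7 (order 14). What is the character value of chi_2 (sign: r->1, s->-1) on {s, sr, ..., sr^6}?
Conjugacy classes: {e} of size 1, {r^1, r^6} of size 2, {r^2, r^5} of size 2, {r^3, r^4} of size 2, {s, sr, ..., sr^6} of size 7.
Character table:
  irrep \ class              {e} (size 1)  {r^1, r^6} (size 2)  {r^2, r^5} (size 2)  {r^3, r^4} (size 2)  {s, sr, ..., sr^6} (size 7)
  chi_1 (triv)               1             1                    1                    1                    1                          
  chi_2 (sign: r->1, s->-1)  1             1                    1                    1                    -1                         
  chi_3 (2d, j=1)            2             2*cos(2*pi/7)        -2*cos(3*pi/7)       -2*cos(pi/7)         0                          
  chi_4 (2d, j=2)            2             -2*cos(3*pi/7)       -2*cos(pi/7)         2*cos(2*pi/7)        0                          
  chi_5 (2d, j=3)            2             -2*cos(pi/7)         2*cos(2*pi/7)        -2*cos(3*pi/7)       0                          

Spot check: chi_2 (sign: r->1, s->-1) on {s, sr, ..., sr^6} = -1.

Explanation: D_7 has order 2*7 = 14 with 5 conjugacy classes, hence 5 irreducibles. Sum of squared dims 1 + 1 + 4 + 4 + 4 = 14 = |G|. Linear characters come from the abelianisation; the 2-dimensional irreps have character r^k -> 2*cos(2*pi*j*k/7), reflections -> 0.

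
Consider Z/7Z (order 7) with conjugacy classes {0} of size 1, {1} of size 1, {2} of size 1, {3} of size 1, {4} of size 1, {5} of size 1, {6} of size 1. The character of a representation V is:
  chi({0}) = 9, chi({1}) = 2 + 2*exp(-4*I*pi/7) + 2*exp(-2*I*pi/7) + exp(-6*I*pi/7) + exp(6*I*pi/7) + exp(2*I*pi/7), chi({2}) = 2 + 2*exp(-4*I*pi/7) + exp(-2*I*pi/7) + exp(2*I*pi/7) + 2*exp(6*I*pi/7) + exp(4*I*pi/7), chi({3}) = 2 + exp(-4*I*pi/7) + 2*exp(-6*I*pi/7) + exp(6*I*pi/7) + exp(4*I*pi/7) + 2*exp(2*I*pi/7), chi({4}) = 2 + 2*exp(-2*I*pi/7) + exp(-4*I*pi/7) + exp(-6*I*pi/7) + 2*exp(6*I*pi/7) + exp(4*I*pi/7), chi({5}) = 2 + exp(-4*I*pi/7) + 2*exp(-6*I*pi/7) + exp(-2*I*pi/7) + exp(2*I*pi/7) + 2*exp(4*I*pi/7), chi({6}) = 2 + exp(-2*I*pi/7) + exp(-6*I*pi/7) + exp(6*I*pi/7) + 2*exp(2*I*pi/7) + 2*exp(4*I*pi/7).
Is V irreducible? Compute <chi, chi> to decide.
Not irreducible (reducible): <chi, chi> = 15 > 1.

Explanation: <chi, chi> = (1/|G|) sum_C |C| * |chi(C)|^2 = (1/7)[1*|9|^2 + 1*|2 + 2*exp(-4*I*pi/7) + 2*exp(-2*I*pi/7) + exp(-6*I*pi/7) + exp(6*I*pi/7) + exp(2*I*pi/7)|^2 + 1*|2 + 2*exp(-4*I*pi/7) + exp(-2*I*pi/7) + exp(2*I*pi/7) + 2*exp(6*I*pi/7) + exp(4*I*pi/7)|^2 + 1*|2 + exp(-4*I*pi/7) + 2*exp(-6*I*pi/7) + exp(6*I*pi/7) + exp(4*I*pi/7) + 2*exp(2*I*pi/7)|^2 + 1*|2 + 2*exp(-2*I*pi/7) + exp(-4*I*pi/7) + exp(-6*I*pi/7) + 2*exp(6*I*pi/7) + exp(4*I*pi/7)|^2 + 1*|2 + exp(-4*I*pi/7) + 2*exp(-6*I*pi/7) + exp(-2*I*pi/7) + exp(2*I*pi/7) + 2*exp(4*I*pi/7)|^2 + 1*|2 + exp(-2*I*pi/7) + exp(-6*I*pi/7) + exp(6*I*pi/7) + 2*exp(2*I*pi/7) + 2*exp(4*I*pi/7)|^2]
  = (1/7)[(81) + (15 + 11*exp(-4*I*pi/7) + 13*exp(-2*I*pi/7) + 9*exp(-6*I*pi/7) + 9*exp(6*I*pi/7) + 13*exp(2*I*pi/7) + 11*exp(4*I*pi/7)) + (15 + 13*exp(-4*I*pi/7) + 9*exp(-2*I*pi/7) + 11*exp(-6*I*pi/7) + 11*exp(6*I*pi/7) + 9*exp(2*I*pi/7) + 13*exp(4*I*pi/7)) + (15 + 9*exp(-4*I*pi/7) + 11*exp(-2*I*pi/7) + 13*exp(-6*I*pi/7) + 13*exp(6*I*pi/7) + 11*exp(2*I*pi/7) + 9*exp(4*I*pi/7)) + (15 + 9*exp(-4*I*pi/7) + 11*exp(-2*I*pi/7) + 13*exp(-6*I*pi/7) + 13*exp(6*I*pi/7) + 11*exp(2*I*pi/7) + 9*exp(4*I*pi/7)) + (15 + 13*exp(-4*I*pi/7) + 9*exp(-2*I*pi/7) + 11*exp(-6*I*pi/7) + 11*exp(6*I*pi/7) + 9*exp(2*I*pi/7) + 13*exp(4*I*pi/7)) + (15 + 11*exp(-4*I*pi/7) + 13*exp(-2*I*pi/7) + 9*exp(-6*I*pi/7) + 9*exp(6*I*pi/7) + 13*exp(2*I*pi/7) + 11*exp(4*I*pi/7))] = 105/7 = 15.
(Exp terms are combined using exp(i*s)*conj(exp(i*t)) = exp(i*(s-t)), and sums of them are collapsed using the identity that for every m > 1 the m distinct m-th roots of unity sum to 0, e.g. 1 + exp(2*I*pi/3) + exp(-2*I*pi/3) = 0.)
A character is irreducible iff <chi, chi> = 1, so this representation is reducible.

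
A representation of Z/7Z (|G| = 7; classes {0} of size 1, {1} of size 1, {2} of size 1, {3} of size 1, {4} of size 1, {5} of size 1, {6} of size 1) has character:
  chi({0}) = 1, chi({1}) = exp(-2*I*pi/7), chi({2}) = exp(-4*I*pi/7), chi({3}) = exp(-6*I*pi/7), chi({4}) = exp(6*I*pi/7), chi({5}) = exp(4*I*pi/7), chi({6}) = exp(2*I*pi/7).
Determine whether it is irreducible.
Irreducible: <chi, chi> = 1.

Proof sketch: <chi, chi> = (1/|G|) sum_C |C| * |chi(C)|^2 = (1/7)[1*|1|^2 + 1*|exp(-2*I*pi/7)|^2 + 1*|exp(-4*I*pi/7)|^2 + 1*|exp(-6*I*pi/7)|^2 + 1*|exp(6*I*pi/7)|^2 + 1*|exp(4*I*pi/7)|^2 + 1*|exp(2*I*pi/7)|^2]
  = (1/7)[(1) + (1) + (1) + (1) + (1) + (1) + (1)] = 7/7 = 1.
(Exp terms are combined using exp(i*s)*conj(exp(i*t)) = exp(i*(s-t)), and sums of them are collapsed using the identity that for every m > 1 the m distinct m-th roots of unity sum to 0, e.g. 1 + exp(2*I*pi/3) + exp(-2*I*pi/3) = 0.)
A character is irreducible iff <chi, chi> = 1, so this representation is irreducible.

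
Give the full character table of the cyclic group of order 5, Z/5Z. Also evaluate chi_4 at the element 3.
Character table of Z/5Z (irreps indexed chi_0,...,chi_4 with chi_k(m) = zeta_5^(k*m), zeta_5 = exp(2*pi*i/5)):
  irrep \ class  {0} (size 1)  {1} (size 1)    {2} (size 1)    {3} (size 1)    {4} (size 1)  
  chi_0          1             1               1               1               1             
  chi_1          1             exp(2*I*pi/5)   exp(4*I*pi/5)   exp(-4*I*pi/5)  exp(-2*I*pi/5)
  chi_2          1             exp(4*I*pi/5)   exp(-2*I*pi/5)  exp(2*I*pi/5)   exp(-4*I*pi/5)
  chi_3          1             exp(-4*I*pi/5)  exp(2*I*pi/5)   exp(-2*I*pi/5)  exp(4*I*pi/5) 
  chi_4          1             exp(-2*I*pi/5)  exp(-4*I*pi/5)  exp(4*I*pi/5)   exp(2*I*pi/5) 

Spot check: chi_4(3) = zeta_5^(4*3) = zeta_5^12 = exp(4*I*pi/5).

Solution. Z/5Z is abelian, so all 5 irreducible complex representations are 1-dimensional. They are given by chi_k(m) = zeta_5^(k*m) for k = 0,...,4. Row orthogonality: sum_m chi_k(m) conj(chi_l(m)) = 5 * [k = l].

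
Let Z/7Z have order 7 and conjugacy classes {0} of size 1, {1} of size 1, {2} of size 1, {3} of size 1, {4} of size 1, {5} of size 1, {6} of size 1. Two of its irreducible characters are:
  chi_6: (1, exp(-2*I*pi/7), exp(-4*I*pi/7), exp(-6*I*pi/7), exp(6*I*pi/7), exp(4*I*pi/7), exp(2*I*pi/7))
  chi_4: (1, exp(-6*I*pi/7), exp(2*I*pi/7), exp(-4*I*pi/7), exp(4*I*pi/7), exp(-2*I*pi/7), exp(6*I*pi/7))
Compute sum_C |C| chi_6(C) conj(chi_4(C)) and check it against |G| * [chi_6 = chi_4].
Sum = 0; so <chi_6, chi_4> = 0 (distinct irreducibles are orthogonal).

Justification: Compute term by term over conjugacy classes (|C| * chi_6(C) * conj(chi_4(C))):
  1*(1)*conj(1) + 1*(exp(-2*I*pi/7))*conj(exp(-6*I*pi/7)) + 1*(exp(-4*I*pi/7))*conj(exp(2*I*pi/7)) + 1*(exp(-6*I*pi/7))*conj(exp(-4*I*pi/7)) + 1*(exp(6*I*pi/7))*conj(exp(4*I*pi/7)) + 1*(exp(4*I*pi/7))*conj(exp(-2*I*pi/7)) + 1*(exp(2*I*pi/7))*conj(exp(6*I*pi/7))
  = (1) + (exp(4*I*pi/7)) + (exp(-6*I*pi/7)) + (exp(-2*I*pi/7)) + (exp(2*I*pi/7)) + (exp(6*I*pi/7)) + (exp(-4*I*pi/7))
  = 0.
(Exp terms are combined using exp(i*s)*conj(exp(i*t)) = exp(i*(s-t)), and sums of them are collapsed using the identity that for every m > 1 the m distinct m-th roots of unity sum to 0, e.g. 1 + exp(2*I*pi/3) + exp(-2*I*pi/3) = 0.)
Dividing by |G| = 7 gives 0/7 = 0, matching the row-orthogonality relation <chi_6, chi_4> = [chi_6 = chi_4].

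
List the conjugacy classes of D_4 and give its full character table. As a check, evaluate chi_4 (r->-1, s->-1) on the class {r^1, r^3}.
Conjugacy classes: {e} of size 1, {r^2} of size 1, {r^1, r^3} of size 2, {s, sr^2, ...} of size 2, {sr, sr^3, ...} of size 2.
Character table:
  irrep \ class              {e} (size 1)  {r^2} (size 1)  {r^1, r^3} (size 2)  {s, sr^2, ...} (size 2)  {sr, sr^3, ...} (size 2)
  chi_1 (triv)               1             1               1                    1                        1                       
  chi_2 (sign: r->1, s->-1)  1             1               1                    -1                       -1                      
  chi_3 (r->-1, s->1)        1             1               -1                   1                        -1                      
  chi_4 (r->-1, s->-1)       1             1               -1                   -1                       1                       
  chi_5 (2d, j=1)            2             -2              0                    0                        0                       

Spot check: chi_4 (r->-1, s->-1) on {r^1, r^3} = -1.

Why: D_4 has order 2*4 = 8 with 5 conjugacy classes, hence 5 irreducibles. Sum of squared dims 1 + 1 + 1 + 1 + 4 = 8 = |G|. Linear characters come from the abelianisation; the 2-dimensional irreps have character r^k -> 2*cos(2*pi*j*k/4), reflections -> 0.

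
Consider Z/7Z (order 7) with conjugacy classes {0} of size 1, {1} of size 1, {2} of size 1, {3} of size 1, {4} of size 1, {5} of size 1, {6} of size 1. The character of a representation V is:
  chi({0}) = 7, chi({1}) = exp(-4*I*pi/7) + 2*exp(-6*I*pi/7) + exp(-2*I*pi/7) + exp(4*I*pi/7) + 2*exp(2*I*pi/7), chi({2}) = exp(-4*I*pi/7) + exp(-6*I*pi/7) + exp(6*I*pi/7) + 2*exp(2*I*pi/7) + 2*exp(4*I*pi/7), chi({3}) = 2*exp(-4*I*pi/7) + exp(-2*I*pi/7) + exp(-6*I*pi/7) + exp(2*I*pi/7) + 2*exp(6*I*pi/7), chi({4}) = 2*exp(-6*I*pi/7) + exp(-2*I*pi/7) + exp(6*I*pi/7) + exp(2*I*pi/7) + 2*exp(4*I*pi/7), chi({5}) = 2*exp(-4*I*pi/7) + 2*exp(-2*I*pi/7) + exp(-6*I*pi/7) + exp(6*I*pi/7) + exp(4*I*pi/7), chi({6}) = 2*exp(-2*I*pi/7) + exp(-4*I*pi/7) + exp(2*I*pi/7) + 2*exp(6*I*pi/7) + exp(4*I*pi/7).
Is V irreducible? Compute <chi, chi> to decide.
Not irreducible (reducible): <chi, chi> = 11 > 1.

Reasoning: <chi, chi> = (1/|G|) sum_C |C| * |chi(C)|^2 = (1/7)[1*|7|^2 + 1*|exp(-4*I*pi/7) + 2*exp(-6*I*pi/7) + exp(-2*I*pi/7) + exp(4*I*pi/7) + 2*exp(2*I*pi/7)|^2 + 1*|exp(-4*I*pi/7) + exp(-6*I*pi/7) + exp(6*I*pi/7) + 2*exp(2*I*pi/7) + 2*exp(4*I*pi/7)|^2 + 1*|2*exp(-4*I*pi/7) + exp(-2*I*pi/7) + exp(-6*I*pi/7) + exp(2*I*pi/7) + 2*exp(6*I*pi/7)|^2 + 1*|2*exp(-6*I*pi/7) + exp(-2*I*pi/7) + exp(6*I*pi/7) + exp(2*I*pi/7) + 2*exp(4*I*pi/7)|^2 + 1*|2*exp(-4*I*pi/7) + 2*exp(-2*I*pi/7) + exp(-6*I*pi/7) + exp(6*I*pi/7) + exp(4*I*pi/7)|^2 + 1*|2*exp(-2*I*pi/7) + exp(-4*I*pi/7) + exp(2*I*pi/7) + 2*exp(6*I*pi/7) + exp(4*I*pi/7)|^2]
  = (1/7)[(49) + (11 + 6*exp(-4*I*pi/7) + 5*exp(-2*I*pi/7) + 8*exp(-6*I*pi/7) + 8*exp(6*I*pi/7) + 5*exp(2*I*pi/7) + 6*exp(4*I*pi/7)) + (11 + 8*exp(-2*I*pi/7) + 5*exp(-4*I*pi/7) + 6*exp(-6*I*pi/7) + 6*exp(6*I*pi/7) + 5*exp(4*I*pi/7) + 8*exp(2*I*pi/7)) + (11 + 8*exp(-4*I*pi/7) + 6*exp(-2*I*pi/7) + 5*exp(-6*I*pi/7) + 5*exp(6*I*pi/7) + 6*exp(2*I*pi/7) + 8*exp(4*I*pi/7)) + (11 + 8*exp(-4*I*pi/7) + 6*exp(-2*I*pi/7) + 5*exp(-6*I*pi/7) + 5*exp(6*I*pi/7) + 6*exp(2*I*pi/7) + 8*exp(4*I*pi/7)) + (11 + 8*exp(-2*I*pi/7) + 5*exp(-4*I*pi/7) + 6*exp(-6*I*pi/7) + 6*exp(6*I*pi/7) + 5*exp(4*I*pi/7) + 8*exp(2*I*pi/7)) + (11 + 6*exp(-4*I*pi/7) + 5*exp(-2*I*pi/7) + 8*exp(-6*I*pi/7) + 8*exp(6*I*pi/7) + 5*exp(2*I*pi/7) + 6*exp(4*I*pi/7))] = 77/7 = 11.
(Exp terms are combined using exp(i*s)*conj(exp(i*t)) = exp(i*(s-t)), and sums of them are collapsed using the identity that for every m > 1 the m distinct m-th roots of unity sum to 0, e.g. 1 + exp(2*I*pi/3) + exp(-2*I*pi/3) = 0.)
A character is irreducible iff <chi, chi> = 1, so this representation is reducible.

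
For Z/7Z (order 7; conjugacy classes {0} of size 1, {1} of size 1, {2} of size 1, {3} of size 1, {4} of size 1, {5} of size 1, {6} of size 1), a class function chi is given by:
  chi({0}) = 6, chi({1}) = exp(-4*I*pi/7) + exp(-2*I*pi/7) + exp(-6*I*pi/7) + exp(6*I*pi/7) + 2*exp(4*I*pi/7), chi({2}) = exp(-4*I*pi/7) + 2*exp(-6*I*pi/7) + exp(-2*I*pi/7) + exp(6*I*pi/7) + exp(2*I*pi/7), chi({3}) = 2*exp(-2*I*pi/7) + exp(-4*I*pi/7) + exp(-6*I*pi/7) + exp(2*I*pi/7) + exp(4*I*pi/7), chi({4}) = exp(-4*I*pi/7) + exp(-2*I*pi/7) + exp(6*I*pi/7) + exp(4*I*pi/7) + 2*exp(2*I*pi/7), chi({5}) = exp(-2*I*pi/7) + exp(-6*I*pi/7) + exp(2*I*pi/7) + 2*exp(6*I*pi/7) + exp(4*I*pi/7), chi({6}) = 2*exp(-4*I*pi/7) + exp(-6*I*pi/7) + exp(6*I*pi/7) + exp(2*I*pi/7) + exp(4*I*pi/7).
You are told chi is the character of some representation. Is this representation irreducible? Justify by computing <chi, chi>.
Not irreducible (reducible): <chi, chi> = 8 > 1.

<chi, chi> = (1/|G|) sum_C |C| * |chi(C)|^2 = (1/7)[1*|6|^2 + 1*|exp(-4*I*pi/7) + exp(-2*I*pi/7) + exp(-6*I*pi/7) + exp(6*I*pi/7) + 2*exp(4*I*pi/7)|^2 + 1*|exp(-4*I*pi/7) + 2*exp(-6*I*pi/7) + exp(-2*I*pi/7) + exp(6*I*pi/7) + exp(2*I*pi/7)|^2 + 1*|2*exp(-2*I*pi/7) + exp(-4*I*pi/7) + exp(-6*I*pi/7) + exp(2*I*pi/7) + exp(4*I*pi/7)|^2 + 1*|exp(-4*I*pi/7) + exp(-2*I*pi/7) + exp(6*I*pi/7) + exp(4*I*pi/7) + 2*exp(2*I*pi/7)|^2 + 1*|exp(-2*I*pi/7) + exp(-6*I*pi/7) + exp(2*I*pi/7) + 2*exp(6*I*pi/7) + exp(4*I*pi/7)|^2 + 1*|2*exp(-4*I*pi/7) + exp(-6*I*pi/7) + exp(6*I*pi/7) + exp(2*I*pi/7) + exp(4*I*pi/7)|^2]
  = (1/7)[(36) + (8 + 5*exp(-2*I*pi/7) + 4*exp(-4*I*pi/7) + 5*exp(-6*I*pi/7) + 5*exp(6*I*pi/7) + 4*exp(4*I*pi/7) + 5*exp(2*I*pi/7)) + (8 + 5*exp(-4*I*pi/7) + 5*exp(-2*I*pi/7) + 4*exp(-6*I*pi/7) + 4*exp(6*I*pi/7) + 5*exp(2*I*pi/7) + 5*exp(4*I*pi/7)) + (8 + 5*exp(-4*I*pi/7) + 4*exp(-2*I*pi/7) + 5*exp(-6*I*pi/7) + 5*exp(6*I*pi/7) + 4*exp(2*I*pi/7) + 5*exp(4*I*pi/7)) + (8 + 5*exp(-4*I*pi/7) + 4*exp(-2*I*pi/7) + 5*exp(-6*I*pi/7) + 5*exp(6*I*pi/7) + 4*exp(2*I*pi/7) + 5*exp(4*I*pi/7)) + (8 + 5*exp(-4*I*pi/7) + 5*exp(-2*I*pi/7) + 4*exp(-6*I*pi/7) + 4*exp(6*I*pi/7) + 5*exp(2*I*pi/7) + 5*exp(4*I*pi/7)) + (8 + 5*exp(-2*I*pi/7) + 4*exp(-4*I*pi/7) + 5*exp(-6*I*pi/7) + 5*exp(6*I*pi/7) + 4*exp(4*I*pi/7) + 5*exp(2*I*pi/7))] = 56/7 = 8.
(Exp terms are combined using exp(i*s)*conj(exp(i*t)) = exp(i*(s-t)), and sums of them are collapsed using the identity that for every m > 1 the m distinct m-th roots of unity sum to 0, e.g. 1 + exp(2*I*pi/3) + exp(-2*I*pi/3) = 0.)
A character is irreducible iff <chi, chi> = 1, so this representation is reducible.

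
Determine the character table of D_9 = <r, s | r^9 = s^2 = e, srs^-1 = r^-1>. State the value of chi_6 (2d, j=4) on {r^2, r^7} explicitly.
Conjugacy classes: {e} of size 1, {r^1, r^8} of size 2, {r^2, r^7} of size 2, {r^3, r^6} of size 2, {r^4, r^5} of size 2, {s, sr, ..., sr^8} of size 9.
Character table:
  irrep \ class              {e} (size 1)  {r^1, r^8} (size 2)  {r^2, r^7} (size 2)  {r^3, r^6} (size 2)  {r^4, r^5} (size 2)  {s, sr, ..., sr^8} (size 9)
  chi_1 (triv)               1             1                    1                    1                    1                    1                          
  chi_2 (sign: r->1, s->-1)  1             1                    1                    1                    1                    -1                         
  chi_3 (2d, j=1)            2             2*cos(2*pi/9)        2*cos(4*pi/9)        -1                   -2*cos(pi/9)         0                          
  chi_4 (2d, j=2)            2             2*cos(4*pi/9)        -2*cos(pi/9)         -1                   2*cos(2*pi/9)        0                          
  chi_5 (2d, j=3)            2             -1                   -1                   2                    -1                   0                          
  chi_6 (2d, j=4)            2             -2*cos(pi/9)         2*cos(2*pi/9)        -1                   2*cos(4*pi/9)        0                          

Spot check: chi_6 (2d, j=4) on {r^2, r^7} = 2*cos(2*pi/9).

Working: D_9 has order 2*9 = 18 with 6 conjugacy classes, hence 6 irreducibles. Sum of squared dims 1 + 1 + 4 + 4 + 4 + 4 = 18 = |G|. Linear characters come from the abelianisation; the 2-dimensional irreps have character r^k -> 2*cos(2*pi*j*k/9), reflections -> 0.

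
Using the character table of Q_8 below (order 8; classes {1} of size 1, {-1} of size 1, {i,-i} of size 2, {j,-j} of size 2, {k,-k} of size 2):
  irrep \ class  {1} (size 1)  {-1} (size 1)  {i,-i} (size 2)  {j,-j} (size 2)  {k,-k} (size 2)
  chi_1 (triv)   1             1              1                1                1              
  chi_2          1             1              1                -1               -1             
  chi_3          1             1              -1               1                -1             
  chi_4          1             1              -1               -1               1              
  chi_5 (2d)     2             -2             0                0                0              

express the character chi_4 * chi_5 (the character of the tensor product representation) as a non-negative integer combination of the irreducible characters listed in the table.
chi_4 tensor chi_5 = chi_5 (all other irreducibles have multiplicity 0).

Reasoning: The character of a tensor product is the pointwise product (chi_4 * chi_5)(C) = chi_4(C) * chi_5(C):
  {1}: (1)*(2), {-1}: (1)*(-2), {i,-i}: (-1)*(0), {j,-j}: (-1)*(0), {k,-k}: (1)*(0)
so (chi_4 * chi_5) takes values
  {1} -> 2, {-1} -> -2, {i,-i} -> 0, {j,-j} -> 0, {k,-k} -> 0.
Now take the inner product of this character with each irreducible chi from the table, <chi_4*chi_5, chi> = (1/8) sum_C |C| (chi_4*chi_5)(C) conj(chi(C)):
  <chi_4*chi_5, chi_1> = (1/8)[1*(2)*conj(1) + 1*(-2)*conj(1) + 2*(0)*conj(1) + 2*(0)*conj(1) + 2*(0)*conj(1)]
      = (1/8)[(2) + (-2) + (0) + (0) + (0)] = 0/8 = 0
  <chi_4*chi_5, chi_2> = (1/8)[1*(2)*conj(1) + 1*(-2)*conj(1) + 2*(0)*conj(1) + 2*(0)*conj(-1) + 2*(0)*conj(-1)]
      = (1/8)[(2) + (-2) + (0) + (0) + (0)] = 0/8 = 0
  <chi_4*chi_5, chi_3> = (1/8)[1*(2)*conj(1) + 1*(-2)*conj(1) + 2*(0)*conj(-1) + 2*(0)*conj(1) + 2*(0)*conj(-1)]
      = (1/8)[(2) + (-2) + (0) + (0) + (0)] = 0/8 = 0
  <chi_4*chi_5, chi_4> = (1/8)[1*(2)*conj(1) + 1*(-2)*conj(1) + 2*(0)*conj(-1) + 2*(0)*conj(-1) + 2*(0)*conj(1)]
      = (1/8)[(2) + (-2) + (0) + (0) + (0)] = 0/8 = 0
  <chi_4*chi_5, chi_5> = (1/8)[1*(2)*conj(2) + 1*(-2)*conj(-2) + 2*(0)*conj(0) + 2*(0)*conj(0) + 2*(0)*conj(0)]
      = (1/8)[(4) + (4) + (0) + (0) + (0)] = 8/8 = 1
Hence the multiplicities are chi_5: 1. Dimension check: dim(chi_4)*dim(chi_5) = 1*2 = 2 and sum (mult * dim) = 1*2 = 2.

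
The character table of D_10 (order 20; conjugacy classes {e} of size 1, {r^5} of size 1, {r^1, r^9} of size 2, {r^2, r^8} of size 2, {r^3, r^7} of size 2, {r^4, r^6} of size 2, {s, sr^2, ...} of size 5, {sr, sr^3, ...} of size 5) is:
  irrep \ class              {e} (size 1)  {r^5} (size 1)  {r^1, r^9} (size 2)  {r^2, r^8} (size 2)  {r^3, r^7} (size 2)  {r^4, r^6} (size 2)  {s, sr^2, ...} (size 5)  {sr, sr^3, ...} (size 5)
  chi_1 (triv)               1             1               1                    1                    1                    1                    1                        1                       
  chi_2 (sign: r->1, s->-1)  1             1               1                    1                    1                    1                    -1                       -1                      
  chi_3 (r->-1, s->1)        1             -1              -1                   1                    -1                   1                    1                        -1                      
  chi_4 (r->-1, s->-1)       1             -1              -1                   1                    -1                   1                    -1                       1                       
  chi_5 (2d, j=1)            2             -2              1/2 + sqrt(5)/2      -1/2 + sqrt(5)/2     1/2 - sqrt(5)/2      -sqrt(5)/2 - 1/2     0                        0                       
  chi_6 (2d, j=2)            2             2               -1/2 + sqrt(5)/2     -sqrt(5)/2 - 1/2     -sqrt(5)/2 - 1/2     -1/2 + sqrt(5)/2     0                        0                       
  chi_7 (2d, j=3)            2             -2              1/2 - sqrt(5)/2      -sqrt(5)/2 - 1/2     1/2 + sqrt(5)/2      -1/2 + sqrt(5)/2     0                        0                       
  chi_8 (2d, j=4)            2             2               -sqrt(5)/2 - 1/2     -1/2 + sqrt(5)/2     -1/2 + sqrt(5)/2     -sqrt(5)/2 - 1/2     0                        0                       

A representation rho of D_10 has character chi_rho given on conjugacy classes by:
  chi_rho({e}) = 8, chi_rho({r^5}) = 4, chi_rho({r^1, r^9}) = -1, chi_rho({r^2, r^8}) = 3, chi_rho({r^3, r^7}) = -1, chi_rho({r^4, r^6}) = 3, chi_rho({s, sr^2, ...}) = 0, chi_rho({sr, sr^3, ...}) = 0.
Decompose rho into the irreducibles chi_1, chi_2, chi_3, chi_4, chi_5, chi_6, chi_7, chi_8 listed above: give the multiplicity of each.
Multiplicities: chi_1: 1, chi_2: 1, chi_3: 1, chi_4: 1, chi_5: 0, chi_6: 1, chi_7: 0, chi_8: 1.

Explanation: Use <chi_rho, chi> = (1/|G|) sum_C |C| * chi_rho(C) * conj(chi(C)) with |G| = 20 for each irreducible chi in the table:
  <chi_rho, chi_1> = (1/20)[1*(8)*conj(1) + 1*(4)*conj(1) + 2*(-1)*conj(1) + 2*(3)*conj(1) + 2*(-1)*conj(1) + 2*(3)*conj(1) + 5*(0)*conj(1) + 5*(0)*conj(1)]
      = (1/20)[(8) + (4) + (-2) + (6) + (-2) + (6) + (0) + (0)] = 20/20 = 1
  <chi_rho, chi_2> = (1/20)[1*(8)*conj(1) + 1*(4)*conj(1) + 2*(-1)*conj(1) + 2*(3)*conj(1) + 2*(-1)*conj(1) + 2*(3)*conj(1) + 5*(0)*conj(-1) + 5*(0)*conj(-1)]
      = (1/20)[(8) + (4) + (-2) + (6) + (-2) + (6) + (0) + (0)] = 20/20 = 1
  <chi_rho, chi_3> = (1/20)[1*(8)*conj(1) + 1*(4)*conj(-1) + 2*(-1)*conj(-1) + 2*(3)*conj(1) + 2*(-1)*conj(-1) + 2*(3)*conj(1) + 5*(0)*conj(1) + 5*(0)*conj(-1)]
      = (1/20)[(8) + (-4) + (2) + (6) + (2) + (6) + (0) + (0)] = 20/20 = 1
  <chi_rho, chi_4> = (1/20)[1*(8)*conj(1) + 1*(4)*conj(-1) + 2*(-1)*conj(-1) + 2*(3)*conj(1) + 2*(-1)*conj(-1) + 2*(3)*conj(1) + 5*(0)*conj(-1) + 5*(0)*conj(1)]
      = (1/20)[(8) + (-4) + (2) + (6) + (2) + (6) + (0) + (0)] = 20/20 = 1
  <chi_rho, chi_5> = (1/20)[1*(8)*conj(2) + 1*(4)*conj(-2) + 2*(-1)*conj(1/2 + sqrt(5)/2) + 2*(3)*conj(-1/2 + sqrt(5)/2) + 2*(-1)*conj(1/2 - sqrt(5)/2) + 2*(3)*conj(-sqrt(5)/2 - 1/2) + 5*(0)*conj(0) + 5*(0)*conj(0)]
      = (1/20)[(16) + (-8) + (-sqrt(5) - 1) + (-3 + 3*sqrt(5)) + (-1 + sqrt(5)) + (-3*sqrt(5) - 3) + (0) + (0)] = 0/20 = 0
  <chi_rho, chi_6> = (1/20)[1*(8)*conj(2) + 1*(4)*conj(2) + 2*(-1)*conj(-1/2 + sqrt(5)/2) + 2*(3)*conj(-sqrt(5)/2 - 1/2) + 2*(-1)*conj(-sqrt(5)/2 - 1/2) + 2*(3)*conj(-1/2 + sqrt(5)/2) + 5*(0)*conj(0) + 5*(0)*conj(0)]
      = (1/20)[(16) + (8) + (1 - sqrt(5)) + (-3*sqrt(5) - 3) + (1 + sqrt(5)) + (-3 + 3*sqrt(5)) + (0) + (0)] = 20/20 = 1
  <chi_rho, chi_7> = (1/20)[1*(8)*conj(2) + 1*(4)*conj(-2) + 2*(-1)*conj(1/2 - sqrt(5)/2) + 2*(3)*conj(-sqrt(5)/2 - 1/2) + 2*(-1)*conj(1/2 + sqrt(5)/2) + 2*(3)*conj(-1/2 + sqrt(5)/2) + 5*(0)*conj(0) + 5*(0)*conj(0)]
      = (1/20)[(16) + (-8) + (-1 + sqrt(5)) + (-3*sqrt(5) - 3) + (-sqrt(5) - 1) + (-3 + 3*sqrt(5)) + (0) + (0)] = 0/20 = 0
  <chi_rho, chi_8> = (1/20)[1*(8)*conj(2) + 1*(4)*conj(2) + 2*(-1)*conj(-sqrt(5)/2 - 1/2) + 2*(3)*conj(-1/2 + sqrt(5)/2) + 2*(-1)*conj(-1/2 + sqrt(5)/2) + 2*(3)*conj(-sqrt(5)/2 - 1/2) + 5*(0)*conj(0) + 5*(0)*conj(0)]
      = (1/20)[(16) + (8) + (1 + sqrt(5)) + (-3 + 3*sqrt(5)) + (1 - sqrt(5)) + (-3*sqrt(5) - 3) + (0) + (0)] = 20/20 = 1
Dimension check: dim(rho) = sum (mult * dim) = 1*1 + 1*1 + 1*1 + 1*1 + 0*2 + 1*2 + 0*2 + 1*2 = 8 = chi_rho(e) = 8.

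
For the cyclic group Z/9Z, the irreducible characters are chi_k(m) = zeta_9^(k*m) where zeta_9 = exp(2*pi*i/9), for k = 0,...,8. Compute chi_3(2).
chi_3(2) = zeta_9^6 = exp(-2*I*pi/3)

Proof sketch: chi_3(2) = zeta_9^(3*2) = zeta_9^6. Since zeta_9^9 = 1, this equals zeta_9^6 = exp(2*pi*i*6/9) = exp(-2*I*pi/3).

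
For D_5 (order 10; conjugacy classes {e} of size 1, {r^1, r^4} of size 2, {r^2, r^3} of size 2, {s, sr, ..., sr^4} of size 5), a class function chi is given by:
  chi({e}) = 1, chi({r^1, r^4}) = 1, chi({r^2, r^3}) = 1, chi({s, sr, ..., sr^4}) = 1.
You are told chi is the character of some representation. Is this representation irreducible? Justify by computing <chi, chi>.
Irreducible: <chi, chi> = 1.

Proof sketch: <chi, chi> = (1/|G|) sum_C |C| * |chi(C)|^2 = (1/10)[1*|1|^2 + 2*|1|^2 + 2*|1|^2 + 5*|1|^2]
  = (1/10)[(1) + (2) + (2) + (5)] = 10/10 = 1.
A character is irreducible iff <chi, chi> = 1, so this representation is irreducible.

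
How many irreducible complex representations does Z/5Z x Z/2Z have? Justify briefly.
10

Reasoning: The number of irreducible complex representations of a finite group equals its number of conjugacy classes. Z/5Z x Z/2Z is abelian of order 10, so every element is its own conjugacy class: 10 classes, so Z/5Z x Z/2Z (order 10) has exactly 10 irreducible complex representations.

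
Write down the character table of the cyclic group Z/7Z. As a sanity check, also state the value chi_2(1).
Character table of Z/7Z (irreps indexed chi_0,...,chi_6 with chi_k(m) = zeta_7^(k*m), zeta_7 = exp(2*pi*i/7)):
  irrep \ class  {0} (size 1)  {1} (size 1)    {2} (size 1)    {3} (size 1)    {4} (size 1)    {5} (size 1)    {6} (size 1)  
  chi_0          1             1               1               1               1               1               1             
  chi_1          1             exp(2*I*pi/7)   exp(4*I*pi/7)   exp(6*I*pi/7)   exp(-6*I*pi/7)  exp(-4*I*pi/7)  exp(-2*I*pi/7)
  chi_2          1             exp(4*I*pi/7)   exp(-6*I*pi/7)  exp(-2*I*pi/7)  exp(2*I*pi/7)   exp(6*I*pi/7)   exp(-4*I*pi/7)
  chi_3          1             exp(6*I*pi/7)   exp(-2*I*pi/7)  exp(4*I*pi/7)   exp(-4*I*pi/7)  exp(2*I*pi/7)   exp(-6*I*pi/7)
  chi_4          1             exp(-6*I*pi/7)  exp(2*I*pi/7)   exp(-4*I*pi/7)  exp(4*I*pi/7)   exp(-2*I*pi/7)  exp(6*I*pi/7) 
  chi_5          1             exp(-4*I*pi/7)  exp(6*I*pi/7)   exp(2*I*pi/7)   exp(-2*I*pi/7)  exp(-6*I*pi/7)  exp(4*I*pi/7) 
  chi_6          1             exp(-2*I*pi/7)  exp(-4*I*pi/7)  exp(-6*I*pi/7)  exp(6*I*pi/7)   exp(4*I*pi/7)   exp(2*I*pi/7) 

Spot check: chi_2(1) = zeta_7^(2*1) = zeta_7^2 = exp(4*I*pi/7).

Details: Z/7Z is abelian, so all 7 irreducible complex representations are 1-dimensional. They are given by chi_k(m) = zeta_7^(k*m) for k = 0,...,6. Row orthogonality: sum_m chi_k(m) conj(chi_l(m)) = 7 * [k = l].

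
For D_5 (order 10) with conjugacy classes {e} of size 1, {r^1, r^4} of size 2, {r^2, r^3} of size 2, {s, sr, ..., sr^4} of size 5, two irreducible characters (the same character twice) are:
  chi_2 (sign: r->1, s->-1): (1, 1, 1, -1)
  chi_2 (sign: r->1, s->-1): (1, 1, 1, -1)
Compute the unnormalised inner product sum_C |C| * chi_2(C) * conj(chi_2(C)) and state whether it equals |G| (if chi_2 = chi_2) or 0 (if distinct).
Sum = 10 = |G| = 10; so <chi_2, chi_2> = 1 (norm-1 confirms irreducibility).

Working: Compute term by term over conjugacy classes (|C| * chi_2(C) * conj(chi_2(C))):
  1*(1)*conj(1) + 2*(1)*conj(1) + 2*(1)*conj(1) + 5*(-1)*conj(-1)
  = (1) + (2) + (2) + (5)
  = 10.
Dividing by |G| = 10 gives 10/10 = 1, matching the row-orthogonality relation <chi_2, chi_2> = [chi_2 = chi_2].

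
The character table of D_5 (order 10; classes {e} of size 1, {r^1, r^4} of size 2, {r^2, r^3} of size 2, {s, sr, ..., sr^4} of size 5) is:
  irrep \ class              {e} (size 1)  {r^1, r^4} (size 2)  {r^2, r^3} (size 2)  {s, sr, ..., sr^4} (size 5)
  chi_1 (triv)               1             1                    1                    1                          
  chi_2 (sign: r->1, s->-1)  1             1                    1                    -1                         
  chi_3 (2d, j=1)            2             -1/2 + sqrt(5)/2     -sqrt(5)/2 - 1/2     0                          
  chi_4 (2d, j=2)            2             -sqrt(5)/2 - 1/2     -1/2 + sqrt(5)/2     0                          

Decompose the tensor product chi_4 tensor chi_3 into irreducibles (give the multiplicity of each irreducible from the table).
chi_4 tensor chi_3 = chi_3 + chi_4 (all other irreducibles have multiplicity 0).

Solution. The character of a tensor product is the pointwise product (chi_4 * chi_3)(C) = chi_4(C) * chi_3(C):
  {e}: (2)*(2), {r^1, r^4}: (-sqrt(5)/2 - 1/2)*(-1/2 + sqrt(5)/2), {r^2, r^3}: (-1/2 + sqrt(5)/2)*(-sqrt(5)/2 - 1/2), {s, sr, ..., sr^4}: (0)*(0)
so (chi_4 * chi_3) takes values
  {e} -> 4, {r^1, r^4} -> -1, {r^2, r^3} -> -1, {s, sr, ..., sr^4} -> 0.
Now take the inner product of this character with each irreducible chi from the table, <chi_4*chi_3, chi> = (1/10) sum_C |C| (chi_4*chi_3)(C) conj(chi(C)):
  <chi_4*chi_3, chi_1> = (1/10)[1*(4)*conj(1) + 2*(-1)*conj(1) + 2*(-1)*conj(1) + 5*(0)*conj(1)]
      = (1/10)[(4) + (-2) + (-2) + (0)] = 0/10 = 0
  <chi_4*chi_3, chi_2> = (1/10)[1*(4)*conj(1) + 2*(-1)*conj(1) + 2*(-1)*conj(1) + 5*(0)*conj(-1)]
      = (1/10)[(4) + (-2) + (-2) + (0)] = 0/10 = 0
  <chi_4*chi_3, chi_3> = (1/10)[1*(4)*conj(2) + 2*(-1)*conj(-1/2 + sqrt(5)/2) + 2*(-1)*conj(-sqrt(5)/2 - 1/2) + 5*(0)*conj(0)]
      = (1/10)[(8) + (1 - sqrt(5)) + (1 + sqrt(5)) + (0)] = 10/10 = 1
  <chi_4*chi_3, chi_4> = (1/10)[1*(4)*conj(2) + 2*(-1)*conj(-sqrt(5)/2 - 1/2) + 2*(-1)*conj(-1/2 + sqrt(5)/2) + 5*(0)*conj(0)]
      = (1/10)[(8) + (1 + sqrt(5)) + (1 - sqrt(5)) + (0)] = 10/10 = 1
Hence the multiplicities are chi_3: 1, chi_4: 1. Dimension check: dim(chi_4)*dim(chi_3) = 2*2 = 4 and sum (mult * dim) = 1*2 + 1*2 = 4.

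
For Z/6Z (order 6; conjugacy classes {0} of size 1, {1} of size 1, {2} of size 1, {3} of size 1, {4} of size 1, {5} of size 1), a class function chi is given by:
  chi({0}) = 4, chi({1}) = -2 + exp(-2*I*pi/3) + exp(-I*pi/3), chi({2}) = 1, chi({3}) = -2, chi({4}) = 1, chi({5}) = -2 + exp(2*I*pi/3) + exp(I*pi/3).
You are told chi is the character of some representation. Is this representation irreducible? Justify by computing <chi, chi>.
Not irreducible (reducible): <chi, chi> = 6 > 1.

Working: <chi, chi> = (1/|G|) sum_C |C| * |chi(C)|^2 = (1/6)[1*|4|^2 + 1*|-2 + exp(-2*I*pi/3) + exp(-I*pi/3)|^2 + 1*|1|^2 + 1*|-2|^2 + 1*|1|^2 + 1*|-2 + exp(2*I*pi/3) + exp(I*pi/3)|^2]
  = (1/6)[(16) + (7) + (1) + (4) + (1) + (7)] = 36/6 = 6.
(Exp terms are combined using exp(i*s)*conj(exp(i*t)) = exp(i*(s-t)), and sums of them are collapsed using the identity that for every m > 1 the m distinct m-th roots of unity sum to 0, e.g. 1 + exp(2*I*pi/3) + exp(-2*I*pi/3) = 0.)
A character is irreducible iff <chi, chi> = 1, so this representation is reducible.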